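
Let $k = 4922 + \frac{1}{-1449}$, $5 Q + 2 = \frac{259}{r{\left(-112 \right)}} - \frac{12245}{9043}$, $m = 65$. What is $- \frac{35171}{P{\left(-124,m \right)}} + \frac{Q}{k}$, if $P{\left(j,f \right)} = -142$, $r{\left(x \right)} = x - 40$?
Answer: $\frac{861966559816654109}{3480121493873560} \approx 247.68$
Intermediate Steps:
$r{\left(x \right)} = -40 + x$
$Q = - \frac{6952449}{6872680}$ ($Q = - \frac{2}{5} + \frac{\frac{259}{-40 - 112} - \frac{12245}{9043}}{5} = - \frac{2}{5} + \frac{\frac{259}{-152} - \frac{12245}{9043}}{5} = - \frac{2}{5} + \frac{259 \left(- \frac{1}{152}\right) - \frac{12245}{9043}}{5} = - \frac{2}{5} + \frac{- \frac{259}{152} - \frac{12245}{9043}}{5} = - \frac{2}{5} + \frac{1}{5} \left(- \frac{4203377}{1374536}\right) = - \frac{2}{5} - \frac{4203377}{6872680} = - \frac{6952449}{6872680} \approx -1.0116$)
$k = \frac{7131977}{1449}$ ($k = 4922 - \frac{1}{1449} = \frac{7131977}{1449} \approx 4922.0$)
$- \frac{35171}{P{\left(-124,m \right)}} + \frac{Q}{k} = - \frac{35171}{-142} - \frac{6952449}{6872680 \cdot \frac{7131977}{1449}} = \left(-35171\right) \left(- \frac{1}{142}\right) - \frac{10074098601}{49015795688360} = \frac{35171}{142} - \frac{10074098601}{49015795688360} = \frac{861966559816654109}{3480121493873560}$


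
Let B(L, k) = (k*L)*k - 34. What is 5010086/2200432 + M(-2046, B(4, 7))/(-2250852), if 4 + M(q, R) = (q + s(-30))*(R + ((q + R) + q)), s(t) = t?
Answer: -741952245997/619105846008 ≈ -1.1984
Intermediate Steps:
B(L, k) = -34 + L*k² (B(L, k) = (L*k)*k - 34 = L*k² - 34 = -34 + L*k²)
M(q, R) = -4 + (-30 + q)*(2*R + 2*q) (M(q, R) = -4 + (q - 30)*(R + ((q + R) + q)) = -4 + (-30 + q)*(R + ((R + q) + q)) = -4 + (-30 + q)*(R + (R + 2*q)) = -4 + (-30 + q)*(2*R + 2*q))
5010086/2200432 + M(-2046, B(4, 7))/(-2250852) = 5010086/2200432 + (-4 - 60*(-34 + 4*7²) - 60*(-2046) + 2*(-2046)² + 2*(-34 + 4*7²)*(-2046))/(-2250852) = 5010086*(1/2200432) + (-4 - 60*(-34 + 4*49) + 122760 + 2*4186116 + 2*(-34 + 4*49)*(-2046))*(-1/2250852) = 2505043/1100216 + (-4 - 60*(-34 + 196) + 122760 + 8372232 + 2*(-34 + 196)*(-2046))*(-1/2250852) = 2505043/1100216 + (-4 - 60*162 + 122760 + 8372232 + 2*162*(-2046))*(-1/2250852) = 2505043/1100216 + (-4 - 9720 + 122760 + 8372232 - 662904)*(-1/2250852) = 2505043/1100216 + 7822364*(-1/2250852) = 2505043/1100216 - 1955591/562713 = -741952245997/619105846008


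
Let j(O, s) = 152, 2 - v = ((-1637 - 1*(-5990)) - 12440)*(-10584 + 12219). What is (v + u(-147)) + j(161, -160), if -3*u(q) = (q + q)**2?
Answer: 13193587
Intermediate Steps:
u(q) = -4*q**2/3 (u(q) = -(q + q)**2/3 = -4*q**2/3)
v = 13222247 (v = 2 - ((-1637 - 1*(-5990)) - 12440)*(-10584 + 12219) = 2 - ((-1637 + 5990) - 12440)*1635 = 2 - (4353 - 12440)*1635 = 2 - (-8087)*1635 = 2 - 1*(-13222245) = 2 + 13222245 = 13222247)
(v + u(-147)) + j(161, -160) = (13222247 - 4/3*(-147)**2) + 152 = (13222247 - 4/3*21609) + 152 = (13222247 - 28812) + 152 = 13193435 + 152 = 13193587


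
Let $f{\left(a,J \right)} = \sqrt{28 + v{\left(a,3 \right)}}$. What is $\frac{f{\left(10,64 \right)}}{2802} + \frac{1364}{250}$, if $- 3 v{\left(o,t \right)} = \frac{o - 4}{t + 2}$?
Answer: $\frac{682}{125} + \frac{\sqrt{690}}{14010} \approx 5.4579$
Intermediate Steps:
$v{\left(o,t \right)} = - \frac{-4 + o}{3 \left(2 + t\right)}$ ($v{\left(o,t \right)} = - \frac{\left(o - 4\right) \frac{1}{t + 2}}{3} = - \frac{\left(-4 + o\right) \frac{1}{2 + t}}{3} = - \frac{\frac{1}{2 + t} \left(-4 + o\right)}{3} = - \frac{-4 + o}{3 \left(2 + t\right)}$)
$f{\left(a,J \right)} = \sqrt{\frac{424}{15} - \frac{a}{15}}$ ($f{\left(a,J \right)} = \sqrt{28 + \frac{4 - a}{3 \left(2 + 3\right)}} = \sqrt{28 + \frac{4 - a}{3 \cdot 5}} = \sqrt{28 + \frac{1}{3} \cdot \frac{1}{5} \left(4 - a\right)} = \sqrt{28 - \left(- \frac{4}{15} + \frac{a}{15}\right)} = \sqrt{\frac{424}{15} - \frac{a}{15}}$)
$\frac{f{\left(10,64 \right)}}{2802} + \frac{1364}{250} = \frac{\frac{1}{15} \sqrt{6360 - 150}}{2802} + \frac{1364}{250} = \frac{\sqrt{6360 - 150}}{15} \cdot \frac{1}{2802} + 1364 \cdot \frac{1}{250} = \frac{\sqrt{6210}}{15} \cdot \frac{1}{2802} + \frac{682}{125} = \frac{3 \sqrt{690}}{15} \cdot \frac{1}{2802} + \frac{682}{125} = \frac{\sqrt{690}}{5} \cdot \frac{1}{2802} + \frac{682}{125} = \frac{\sqrt{690}}{14010} + \frac{682}{125} = \frac{682}{125} + \frac{\sqrt{690}}{14010}$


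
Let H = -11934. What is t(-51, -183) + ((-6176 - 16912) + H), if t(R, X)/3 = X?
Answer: -35571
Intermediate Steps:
t(R, X) = 3*X
t(-51, -183) + ((-6176 - 16912) + H) = 3*(-183) + ((-6176 - 16912) - 11934) = -549 + (-23088 - 11934) = -549 - 35022 = -35571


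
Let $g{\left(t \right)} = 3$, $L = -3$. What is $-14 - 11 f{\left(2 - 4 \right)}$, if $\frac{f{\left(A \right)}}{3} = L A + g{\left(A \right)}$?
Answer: $-311$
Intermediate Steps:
$f{\left(A \right)} = 9 - 9 A$ ($f{\left(A \right)} = 3 \left(- 3 A + 3\right) = 3 \left(3 - 3 A\right) = 9 - 9 A$)
$-14 - 11 f{\left(2 - 4 \right)} = -14 - 11 \left(9 - 9 \left(2 - 4\right)\right) = -14 - 11 \left(9 - -18\right) = -14 - 11 \left(9 + 18\right) = -14 - 297 = -311$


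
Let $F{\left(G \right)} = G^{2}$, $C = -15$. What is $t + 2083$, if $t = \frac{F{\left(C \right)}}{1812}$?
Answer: $\frac{1258207}{604} \approx 2083.1$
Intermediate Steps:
$t = \frac{75}{604}$ ($t = \frac{\left(-15\right)^{2}}{1812} = 225 \cdot \frac{1}{1812} = \frac{75}{604} \approx 0.12417$)
$t + 2083 = \frac{75}{604} + 2083 = \frac{1258207}{604}$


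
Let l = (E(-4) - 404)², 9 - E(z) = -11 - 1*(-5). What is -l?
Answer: -151321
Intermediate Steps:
E(z) = 15 (E(z) = 9 - (-11 - 1*(-5)) = 9 - (-11 + 5) = 9 - 1*(-6) = 9 + 6 = 15)
l = 151321 (l = (15 - 404)² = (-389)² = 151321)
-l = -1*151321 = -151321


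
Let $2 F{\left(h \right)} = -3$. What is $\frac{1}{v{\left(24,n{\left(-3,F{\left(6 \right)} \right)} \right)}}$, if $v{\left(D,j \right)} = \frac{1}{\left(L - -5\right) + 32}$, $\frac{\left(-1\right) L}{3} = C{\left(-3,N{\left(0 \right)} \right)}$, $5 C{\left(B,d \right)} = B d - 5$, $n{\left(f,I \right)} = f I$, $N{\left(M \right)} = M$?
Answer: $40$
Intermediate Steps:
$F{\left(h \right)} = - \frac{3}{2}$ ($F{\left(h \right)} = \frac{1}{2} \left(-3\right) = - \frac{3}{2}$)
$n{\left(f,I \right)} = I f$
$C{\left(B,d \right)} = -1 + \frac{B d}{5}$ ($C{\left(B,d \right)} = \frac{B d - 5}{5} = \frac{-5 + B d}{5} = -1 + \frac{B d}{5}$)
$L = 3$ ($L = - 3 \left(-1 + \frac{1}{5} \left(-3\right) 0\right) = - 3 \left(-1 + 0\right) = \left(-3\right) \left(-1\right) = 3$)
$v{\left(D,j \right)} = \frac{1}{40}$ ($v{\left(D,j \right)} = \frac{1}{\left(3 - -5\right) + 32} = \frac{1}{\left(3 + 5\right) + 32} = \frac{1}{8 + 32} = \frac{1}{40}$)
$\frac{1}{v{\left(24,n{\left(-3,F{\left(6 \right)} \right)} \right)}} = \frac{1}{\frac{1}{40}} = 40$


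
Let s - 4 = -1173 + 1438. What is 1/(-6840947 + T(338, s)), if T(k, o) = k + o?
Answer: -1/6840340 ≈ -1.4619e-7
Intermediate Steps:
s = 269 (s = 4 + (-1173 + 1438) = 4 + 265 = 269)
1/(-6840947 + T(338, s)) = 1/(-6840947 + (338 + 269)) = 1/(-6840947 + 607) = 1/(-6840340) = -1/6840340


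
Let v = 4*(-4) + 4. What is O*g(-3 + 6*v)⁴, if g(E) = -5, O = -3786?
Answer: -2366250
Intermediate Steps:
v = -12 (v = -16 + 4 = -12)
O*g(-3 + 6*v)⁴ = -3786*(-5)⁴ = -3786*625 = -2366250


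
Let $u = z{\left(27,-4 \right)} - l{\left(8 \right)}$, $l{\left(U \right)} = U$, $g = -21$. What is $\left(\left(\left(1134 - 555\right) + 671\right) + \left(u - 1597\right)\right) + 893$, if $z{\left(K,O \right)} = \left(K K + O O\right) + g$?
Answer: $1262$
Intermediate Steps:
$z{\left(K,O \right)} = -21 + K^{2} + O^{2}$ ($z{\left(K,O \right)} = \left(K K + O O\right) - 21 = \left(K^{2} + O^{2}\right) - 21 = -21 + K^{2} + O^{2}$)
$u = 716$ ($u = \left(-21 + 27^{2} + \left(-4\right)^{2}\right) - 8 = \left(-21 + 729 + 16\right) - 8 = 724 - 8 = 716$)
$\left(\left(\left(1134 - 555\right) + 671\right) + \left(u - 1597\right)\right) + 893 = \left(\left(\left(1134 - 555\right) + 671\right) + \left(716 - 1597\right)\right) + 893 = \left(\left(579 + 671\right) - 881\right) + 893 = \left(1250 - 881\right) + 893 = 369 + 893 = 1262$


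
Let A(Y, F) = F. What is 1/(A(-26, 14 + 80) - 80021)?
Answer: -1/79927 ≈ -1.2511e-5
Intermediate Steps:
1/(A(-26, 14 + 80) - 80021) = 1/((14 + 80) - 80021) = 1/(94 - 80021) = 1/(-79927) = -1/79927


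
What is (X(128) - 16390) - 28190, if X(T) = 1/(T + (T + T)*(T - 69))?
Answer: -679042559/15232 ≈ -44580.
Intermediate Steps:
X(T) = 1/(T + 2*T*(-69 + T)) (X(T) = 1/(T + (2*T)*(-69 + T)) = 1/(T + 2*T*(-69 + T)))
(X(128) - 16390) - 28190 = (1/(128*(-137 + 2*128)) - 16390) - 28190 = (1/(128*(-137 + 256)) - 16390) - 28190 = ((1/128)/119 - 16390) - 28190 = ((1/128)*(1/119) - 16390) - 28190 = (1/15232 - 16390) - 28190 = -249652479/15232 - 28190 = -679042559/15232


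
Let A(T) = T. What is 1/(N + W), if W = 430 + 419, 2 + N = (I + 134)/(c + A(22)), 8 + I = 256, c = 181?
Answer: 203/172323 ≈ 0.0011780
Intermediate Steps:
I = 248 (I = -8 + 256 = 248)
N = -24/203 (N = -2 + (248 + 134)/(181 + 22) = -2 + 382/203 = -24/203 ≈ -0.11823)
W = 849
1/(N + W) = 1/(-24/203 + 849) = 1/(172323/203) = 203/172323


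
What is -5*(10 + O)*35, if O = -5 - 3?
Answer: -350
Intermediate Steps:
O = -8
-5*(10 + O)*35 = -5*(10 - 8)*35 = -5*2*35 = -10*35 = -350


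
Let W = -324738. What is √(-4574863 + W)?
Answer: I*√4899601 ≈ 2213.5*I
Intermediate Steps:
√(-4574863 + W) = √(-4574863 - 324738) = √(-4899601) = I*√4899601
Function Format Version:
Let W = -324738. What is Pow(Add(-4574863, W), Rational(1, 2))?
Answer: Mul(I, Pow(4899601, Rational(1, 2))) ≈ Mul(2213.5, I)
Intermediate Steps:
Pow(Add(-4574863, W), Rational(1, 2)) = Pow(Add(-4574863, -324738), Rational(1, 2)) = Pow(-4899601, Rational(1, 2)) = Mul(I, Pow(4899601, Rational(1, 2)))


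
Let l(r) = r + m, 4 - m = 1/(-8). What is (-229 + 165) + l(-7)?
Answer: -535/8 ≈ -66.875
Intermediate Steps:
m = 33/8 (m = 4 - 1/(-8) = 4 - 1*(-1/8) = 4 + 1/8 = 33/8 ≈ 4.1250)
l(r) = 33/8 + r (l(r) = r + 33/8 = 33/8 + r)
(-229 + 165) + l(-7) = (-229 + 165) + (33/8 - 7) = -64 - 23/8 = -535/8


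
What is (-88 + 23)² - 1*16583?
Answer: -12358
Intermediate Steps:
(-88 + 23)² - 1*16583 = (-65)² - 16583 = 4225 - 16583 = -12358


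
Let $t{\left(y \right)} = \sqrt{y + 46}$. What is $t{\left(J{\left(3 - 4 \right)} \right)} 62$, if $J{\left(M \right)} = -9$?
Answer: $62 \sqrt{37} \approx 377.13$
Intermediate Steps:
$t{\left(y \right)} = \sqrt{46 + y}$
$t{\left(J{\left(3 - 4 \right)} \right)} 62 = \sqrt{46 - 9} \cdot 62 = \sqrt{37} \cdot 62 = 62 \sqrt{37}$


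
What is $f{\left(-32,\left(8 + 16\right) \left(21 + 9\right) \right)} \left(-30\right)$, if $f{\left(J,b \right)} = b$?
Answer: $-21600$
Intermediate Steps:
$f{\left(-32,\left(8 + 16\right) \left(21 + 9\right) \right)} \left(-30\right) = \left(8 + 16\right) \left(21 + 9\right) \left(-30\right) = 24 \cdot 30 \left(-30\right) = 720 \left(-30\right) = -21600$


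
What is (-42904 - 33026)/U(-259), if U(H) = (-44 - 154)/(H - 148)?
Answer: -468235/3 ≈ -1.5608e+5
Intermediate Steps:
U(H) = -198/(-148 + H)
(-42904 - 33026)/U(-259) = (-42904 - 33026)/((-198/(-148 - 259))) = -75930/((-198/(-407))) = -75930/((-198*(-1/407))) = -75930/18/37 = -75930*37/18 = -468235/3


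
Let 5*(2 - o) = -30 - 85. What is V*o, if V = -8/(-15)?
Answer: 40/3 ≈ 13.333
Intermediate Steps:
o = 25 (o = 2 - (-30 - 85)/5 = 2 - 1/5*(-115) = 2 + 23 = 25)
V = 8/15 (V = -8*(-1/15) = 8/15 ≈ 0.53333)
V*o = (8/15)*25 = 40/3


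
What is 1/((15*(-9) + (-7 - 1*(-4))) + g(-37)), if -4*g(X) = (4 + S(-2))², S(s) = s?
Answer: -1/139 ≈ -0.0071942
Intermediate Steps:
g(X) = -1 (g(X) = -(4 - 2)²/4 = -¼*2² = -¼*4 = -1)
1/((15*(-9) + (-7 - 1*(-4))) + g(-37)) = 1/((15*(-9) + (-7 - 1*(-4))) - 1) = 1/((-135 + (-7 + 4)) - 1) = 1/((-135 - 3) - 1) = 1/(-138 - 1) = 1/(-139) = -1/139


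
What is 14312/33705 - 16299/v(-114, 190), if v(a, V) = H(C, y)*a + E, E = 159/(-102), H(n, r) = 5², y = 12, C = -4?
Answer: 20065756366/3267800865 ≈ 6.1404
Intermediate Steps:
H(n, r) = 25
E = -53/34 (E = 159*(-1/102) = -53/34 ≈ -1.5588)
v(a, V) = -53/34 + 25*a (v(a, V) = 25*a - 53/34 = -53/34 + 25*a)
14312/33705 - 16299/v(-114, 190) = 14312/33705 - 16299/(-53/34 + 25*(-114)) = 14312*(1/33705) - 16299/(-53/34 - 2850) = 14312/33705 - 16299/(-96953/34) = 14312/33705 - 16299*(-34/96953) = 14312/33705 + 554166/96953 = 20065756366/3267800865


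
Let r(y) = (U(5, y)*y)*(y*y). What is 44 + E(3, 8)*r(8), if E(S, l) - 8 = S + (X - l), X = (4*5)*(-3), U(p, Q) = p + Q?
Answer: -379348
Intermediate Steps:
U(p, Q) = Q + p
X = -60 (X = 20*(-3) = -60)
r(y) = y³*(5 + y) (r(y) = ((y + 5)*y)*(y*y) = ((5 + y)*y)*y² = (y*(5 + y))*y² = y³*(5 + y))
E(S, l) = -52 + S - l (E(S, l) = 8 + (S + (-60 - l)) = 8 + (-60 + S - l) = -52 + S - l)
44 + E(3, 8)*r(8) = 44 + (-52 + 3 - 1*8)*(8³*(5 + 8)) = 44 + (-52 + 3 - 8)*(512*13) = 44 - 57*6656 = 44 - 379392 = -379348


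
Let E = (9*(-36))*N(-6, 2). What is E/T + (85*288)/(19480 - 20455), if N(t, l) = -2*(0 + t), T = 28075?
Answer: -9214224/364975 ≈ -25.246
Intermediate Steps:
N(t, l) = -2*t
E = -3888 (E = (9*(-36))*(-2*(-6)) = -324*12 = -3888)
E/T + (85*288)/(19480 - 20455) = -3888/28075 + (85*288)/(19480 - 20455) = -3888*1/28075 + 24480/(-975) = -3888/28075 + 24480*(-1/975) = -3888/28075 - 1632/65 = -9214224/364975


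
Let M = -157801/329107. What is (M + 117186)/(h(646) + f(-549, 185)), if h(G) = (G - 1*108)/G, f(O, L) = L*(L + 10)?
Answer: 12457003757623/3834917342858 ≈ 3.2483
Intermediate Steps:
f(O, L) = L*(10 + L)
h(G) = (-108 + G)/G (h(G) = (G - 108)/G = (-108 + G)/G)
M = -157801/329107 (M = -157801*1/329107 = -157801/329107 ≈ -0.47948)
(M + 117186)/(h(646) + f(-549, 185)) = (-157801/329107 + 117186)/((-108 + 646)/646 + 185*(10 + 185)) = 38566575101/(329107*((1/646)*538 + 185*195)) = 38566575101/(329107*(269/323 + 36075)) = 38566575101/(329107*(11652494/323)) = (38566575101/329107)*(323/11652494) = 12457003757623/3834917342858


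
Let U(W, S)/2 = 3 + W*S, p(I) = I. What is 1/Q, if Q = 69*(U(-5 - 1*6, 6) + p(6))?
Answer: -1/8280 ≈ -0.00012077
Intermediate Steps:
U(W, S) = 6 + 2*S*W (U(W, S) = 2*(3 + W*S) = 2*(3 + S*W) = 6 + 2*S*W)
Q = -8280 (Q = 69*((6 + 2*6*(-5 - 1*6)) + 6) = 69*((6 + 2*6*(-5 - 6)) + 6) = 69*((6 + 2*6*(-11)) + 6) = 69*((6 - 132) + 6) = 69*(-126 + 6) = 69*(-120) = -8280)
1/Q = 1/(-8280) = -1/8280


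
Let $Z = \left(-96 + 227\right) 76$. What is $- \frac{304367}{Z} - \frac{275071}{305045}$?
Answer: $- \frac{5030749389}{159843580} \approx -31.473$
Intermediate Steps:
$Z = 9956$ ($Z = 131 \cdot 76 = 9956$)
$- \frac{304367}{Z} - \frac{275071}{305045} = - \frac{304367}{9956} - \frac{275071}{305045} = - \frac{5030749389}{159843580}$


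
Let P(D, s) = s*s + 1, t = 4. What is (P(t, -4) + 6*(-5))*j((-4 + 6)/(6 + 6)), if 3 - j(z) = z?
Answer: -221/6 ≈ -36.833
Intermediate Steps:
j(z) = 3 - z
P(D, s) = 1 + s**2 (P(D, s) = s**2 + 1 = 1 + s**2)
(P(t, -4) + 6*(-5))*j((-4 + 6)/(6 + 6)) = ((1 + (-4)**2) + 6*(-5))*(3 - (-4 + 6)/(6 + 6)) = ((1 + 16) - 30)*(3 - 2/12) = (17 - 30)*(3 - 2/12) = -13*(3 - 1*1/6) = -13*(3 - 1/6) = -13*17/6 = -221/6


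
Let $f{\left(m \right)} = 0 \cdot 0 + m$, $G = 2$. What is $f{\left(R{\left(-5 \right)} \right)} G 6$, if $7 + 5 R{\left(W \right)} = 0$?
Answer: $- \frac{84}{5} \approx -16.8$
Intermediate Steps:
$R{\left(W \right)} = - \frac{7}{5}$ ($R{\left(W \right)} = - \frac{7}{5} + \frac{1}{5} \cdot 0 = - \frac{7}{5} + 0 = - \frac{7}{5}$)
$f{\left(m \right)} = m$ ($f{\left(m \right)} = 0 + m = m$)
$f{\left(R{\left(-5 \right)} \right)} G 6 = \left(- \frac{7}{5}\right) 2 \cdot 6 = \left(- \frac{14}{5}\right) 6 = - \frac{84}{5}$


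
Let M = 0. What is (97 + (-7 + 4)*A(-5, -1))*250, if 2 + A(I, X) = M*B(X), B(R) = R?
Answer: 25750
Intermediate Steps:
A(I, X) = -2 (A(I, X) = -2 + 0*X = -2 + 0 = -2)
(97 + (-7 + 4)*A(-5, -1))*250 = (97 + (-7 + 4)*(-2))*250 = (97 - 3*(-2))*250 = (97 + 6)*250 = 103*250 = 25750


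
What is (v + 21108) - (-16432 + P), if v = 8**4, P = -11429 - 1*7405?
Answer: 60470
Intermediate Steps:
P = -18834 (P = -11429 - 7405 = -18834)
v = 4096
(v + 21108) - (-16432 + P) = (4096 + 21108) - (-16432 - 18834) = 25204 - 1*(-35266) = 25204 + 35266 = 60470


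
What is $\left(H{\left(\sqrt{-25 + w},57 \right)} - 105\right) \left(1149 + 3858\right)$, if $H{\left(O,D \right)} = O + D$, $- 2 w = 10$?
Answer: $-240336 + 5007 i \sqrt{30} \approx -2.4034 \cdot 10^{5} + 27424.0 i$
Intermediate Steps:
$w = -5$ ($w = \left(- \frac{1}{2}\right) 10 = -5$)
$H{\left(O,D \right)} = D + O$
$\left(H{\left(\sqrt{-25 + w},57 \right)} - 105\right) \left(1149 + 3858\right) = \left(\left(57 + \sqrt{-25 - 5}\right) - 105\right) \left(1149 + 3858\right) = \left(\left(57 + \sqrt{-30}\right) - 105\right) 5007 = \left(\left(57 + i \sqrt{30}\right) - 105\right) 5007 = \left(-48 + i \sqrt{30}\right) 5007 = -240336 + 5007 i \sqrt{30}$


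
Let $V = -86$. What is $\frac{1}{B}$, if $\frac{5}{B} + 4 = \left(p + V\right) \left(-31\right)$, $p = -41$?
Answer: $\frac{3933}{5} \approx 786.6$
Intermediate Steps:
$B = \frac{5}{3933}$ ($B = \frac{5}{-4 + \left(-41 - 86\right) \left(-31\right)} = \frac{5}{-4 - -3937} = \frac{5}{-4 + 3937} = \frac{5}{3933} \approx 0.0012713$)
$\frac{1}{B} = \frac{1}{\frac{5}{3933}} = \frac{3933}{5}$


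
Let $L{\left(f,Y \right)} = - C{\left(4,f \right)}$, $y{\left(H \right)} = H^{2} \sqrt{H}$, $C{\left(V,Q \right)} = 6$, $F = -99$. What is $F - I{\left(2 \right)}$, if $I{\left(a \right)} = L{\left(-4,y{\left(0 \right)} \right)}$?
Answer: $-93$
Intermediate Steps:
$y{\left(H \right)} = H^{\frac{5}{2}}$
$L{\left(f,Y \right)} = -6$ ($L{\left(f,Y \right)} = \left(-1\right) 6 = -6$)
$I{\left(a \right)} = -6$
$F - I{\left(2 \right)} = -99 - -6 = -99 + 6 = -93$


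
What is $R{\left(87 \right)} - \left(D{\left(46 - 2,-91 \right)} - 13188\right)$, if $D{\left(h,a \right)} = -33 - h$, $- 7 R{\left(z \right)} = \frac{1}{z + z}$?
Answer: $\frac{16156769}{1218} \approx 13265.0$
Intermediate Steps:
$R{\left(z \right)} = - \frac{1}{14 z}$ ($R{\left(z \right)} = - \frac{1}{7 \left(z + z\right)} = - \frac{1}{7 \cdot 2 z} = - \frac{\frac{1}{2} \frac{1}{z}}{7} = - \frac{1}{14 z}$)
$R{\left(87 \right)} - \left(D{\left(46 - 2,-91 \right)} - 13188\right) = - \frac{1}{14 \cdot 87} - \left(\left(-33 - \left(46 - 2\right)\right) - 13188\right) = \left(- \frac{1}{14}\right) \frac{1}{87} - \left(\left(-33 - 44\right) - 13188\right) = - \frac{1}{1218} - \left(\left(-33 - 44\right) - 13188\right) = - \frac{1}{1218} - \left(-77 - 13188\right) = - \frac{1}{1218} - -13265 = - \frac{1}{1218} + 13265 = \frac{16156769}{1218}$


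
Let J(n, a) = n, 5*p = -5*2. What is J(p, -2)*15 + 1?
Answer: -29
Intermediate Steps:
p = -2 (p = (-5*2)/5 = (1/5)*(-10) = -2)
J(p, -2)*15 + 1 = -2*15 + 1 = -30 + 1 = -29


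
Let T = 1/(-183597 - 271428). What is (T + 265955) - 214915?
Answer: 23224475999/455025 ≈ 51040.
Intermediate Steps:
T = -1/455025 (T = 1/(-455025) = -1/455025 ≈ -2.1977e-6)
(T + 265955) - 214915 = (-1/455025 + 265955) - 214915 = 121016173874/455025 - 214915 = 23224475999/455025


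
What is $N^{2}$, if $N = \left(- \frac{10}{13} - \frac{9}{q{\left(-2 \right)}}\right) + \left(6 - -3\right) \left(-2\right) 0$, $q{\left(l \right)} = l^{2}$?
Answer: $\frac{24649}{2704} \approx 9.1158$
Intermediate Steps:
$N = - \frac{157}{52}$ ($N = \left(- \frac{10}{13} - \frac{9}{\left(-2\right)^{2}}\right) + \left(6 - -3\right) \left(-2\right) 0 = \left(\left(-10\right) \frac{1}{13} - \frac{9}{4}\right) + \left(6 + 3\right) \left(-2\right) 0 = \left(- \frac{10}{13} - \frac{9}{4}\right) + 9 \left(-2\right) 0 = \left(- \frac{10}{13} - \frac{9}{4}\right) - 0 = - \frac{157}{52} + 0 = - \frac{157}{52} \approx -3.0192$)
$N^{2} = \left(- \frac{157}{52}\right)^{2} = \frac{24649}{2704}$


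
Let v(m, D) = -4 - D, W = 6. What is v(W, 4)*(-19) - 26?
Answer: 126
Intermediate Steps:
v(W, 4)*(-19) - 26 = (-4 - 1*4)*(-19) - 26 = (-4 - 4)*(-19) - 26 = -8*(-19) - 26 = 152 - 26 = 126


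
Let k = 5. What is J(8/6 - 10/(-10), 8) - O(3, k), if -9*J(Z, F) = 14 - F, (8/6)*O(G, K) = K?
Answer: -53/12 ≈ -4.4167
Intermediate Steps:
O(G, K) = 3*K/4
J(Z, F) = -14/9 + F/9 (J(Z, F) = -(14 - F)/9 = -14/9 + F/9)
J(8/6 - 10/(-10), 8) - O(3, k) = (-14/9 + (⅑)*8) - 3*5/4 = (-14/9 + 8/9) - 1*15/4 = -⅔ - 15/4 = -53/12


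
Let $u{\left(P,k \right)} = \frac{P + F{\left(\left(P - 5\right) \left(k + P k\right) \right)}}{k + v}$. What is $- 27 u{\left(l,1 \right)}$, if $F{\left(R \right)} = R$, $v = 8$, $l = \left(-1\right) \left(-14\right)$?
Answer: $-447$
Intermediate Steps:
$l = 14$
$u{\left(P,k \right)} = \frac{P + \left(-5 + P\right) \left(k + P k\right)}{8 + k}$ ($u{\left(P,k \right)} = \frac{P + \left(P - 5\right) \left(k + P k\right)}{k + 8} = \frac{P + \left(-5 + P\right) \left(k + P k\right)}{8 + k}$)
$- 27 u{\left(l,1 \right)} = - 27 \frac{14 - 1 \left(5 - 14^{2} + 4 \cdot 14\right)}{8 + 1} = - 27 \frac{14 - 1 \left(5 - 196 + 56\right)}{9} = - 27 \frac{14 - 1 \left(-135\right)}{9} = - 27 \frac{14 + 135}{9} = - 27 \cdot \frac{1}{9} \cdot 149 = \left(-27\right) \frac{149}{9} = -447$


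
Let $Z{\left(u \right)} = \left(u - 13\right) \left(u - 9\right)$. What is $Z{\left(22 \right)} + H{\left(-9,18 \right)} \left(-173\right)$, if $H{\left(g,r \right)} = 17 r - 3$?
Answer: $-52302$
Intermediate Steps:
$H{\left(g,r \right)} = -3 + 17 r$
$Z{\left(u \right)} = \left(-13 + u\right) \left(-9 + u\right)$
$Z{\left(22 \right)} + H{\left(-9,18 \right)} \left(-173\right) = \left(117 + 22^{2} - 484\right) + \left(-3 + 17 \cdot 18\right) \left(-173\right) = \left(117 + 484 - 484\right) + \left(-3 + 306\right) \left(-173\right) = 117 + 303 \left(-173\right) = 117 - 52419 = -52302$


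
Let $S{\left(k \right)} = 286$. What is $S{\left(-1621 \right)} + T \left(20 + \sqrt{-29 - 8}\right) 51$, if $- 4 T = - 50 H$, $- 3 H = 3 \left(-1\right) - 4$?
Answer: $30036 + \frac{2975 i \sqrt{37}}{2} \approx 30036.0 + 9048.1 i$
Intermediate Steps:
$H = \frac{7}{3}$ ($H = - \frac{3 \left(-1\right) - 4}{3} = - \frac{-3 - 4}{3} = \left(- \frac{1}{3}\right) \left(-7\right) = \frac{7}{3} \approx 2.3333$)
$T = \frac{175}{6}$ ($T = - \frac{\left(-50\right) \frac{7}{3}}{4} = \left(- \frac{1}{4}\right) \left(- \frac{350}{3}\right) = \frac{175}{6} \approx 29.167$)
$S{\left(-1621 \right)} + T \left(20 + \sqrt{-29 - 8}\right) 51 = 286 + \frac{175 \left(20 + \sqrt{-29 - 8}\right)}{6} \cdot 51 = 286 + \frac{175 \left(20 + \sqrt{-37}\right)}{6} \cdot 51 = 286 + \frac{175 \left(20 + i \sqrt{37}\right)}{6} \cdot 51 = 286 + \left(\frac{1750}{3} + \frac{175 i \sqrt{37}}{6}\right) 51 = 286 + \left(29750 + \frac{2975 i \sqrt{37}}{2}\right) = 30036 + \frac{2975 i \sqrt{37}}{2}$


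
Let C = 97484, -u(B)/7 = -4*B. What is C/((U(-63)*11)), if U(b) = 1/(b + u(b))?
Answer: -178103268/11 ≈ -1.6191e+7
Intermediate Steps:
u(B) = 28*B (u(B) = -(-28)*B = 28*B)
U(b) = 1/(29*b) (U(b) = 1/(b + 28*b) = 1/(29*b))
C/((U(-63)*11)) = 97484/((((1/29)/(-63))*11)) = 97484/((((1/29)*(-1/63))*11)) = 97484/((-1/1827*11)) = 97484/(-11/1827) = 97484*(-1827/11) = -178103268/11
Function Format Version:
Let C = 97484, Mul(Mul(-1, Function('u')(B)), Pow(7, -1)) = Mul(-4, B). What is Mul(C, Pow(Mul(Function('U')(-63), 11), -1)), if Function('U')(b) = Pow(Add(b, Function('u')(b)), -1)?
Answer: Rational(-178103268, 11) ≈ -1.6191e+7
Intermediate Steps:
Function('u')(B) = Mul(28, B) (Function('u')(B) = Mul(-7, Mul(-4, B)) = Mul(28, B))
Function('U')(b) = Mul(Rational(1, 29), Pow(b, -1)) (Function('U')(b) = Pow(Add(b, Mul(28, b)), -1) = Pow(Mul(29, b), -1) = Mul(Rational(1, 29), Pow(b, -1)))
Mul(C, Pow(Mul(Function('U')(-63), 11), -1)) = Mul(97484, Pow(Mul(Mul(Rational(1, 29), Pow(-63, -1)), 11), -1)) = Mul(97484, Pow(Mul(Mul(Rational(1, 29), Rational(-1, 63)), 11), -1)) = Mul(97484, Pow(Mul(Rational(-1, 1827), 11), -1)) = Mul(97484, Pow(Rational(-11, 1827), -1)) = Mul(97484, Rational(-1827, 11)) = Rational(-178103268, 11)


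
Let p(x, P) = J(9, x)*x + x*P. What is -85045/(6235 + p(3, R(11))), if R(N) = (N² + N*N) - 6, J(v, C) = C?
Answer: -85045/6952 ≈ -12.233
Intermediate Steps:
R(N) = -6 + 2*N² (R(N) = (N² + N²) - 6 = 2*N² - 6 = -6 + 2*N²)
p(x, P) = x² + P*x (p(x, P) = x*x + x*P = x² + P*x)
-85045/(6235 + p(3, R(11))) = -85045/(6235 + 3*((-6 + 2*11²) + 3)) = -85045/(6235 + 3*((-6 + 2*121) + 3)) = -85045/(6235 + 3*((-6 + 242) + 3)) = -85045/(6235 + 3*(236 + 3)) = -85045/(6235 + 3*239) = -85045/(6235 + 717) = -85045/6952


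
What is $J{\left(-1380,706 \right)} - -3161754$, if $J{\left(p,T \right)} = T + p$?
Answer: $3161080$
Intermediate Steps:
$J{\left(-1380,706 \right)} - -3161754 = \left(706 - 1380\right) - -3161754 = -674 + 3161754 = 3161080$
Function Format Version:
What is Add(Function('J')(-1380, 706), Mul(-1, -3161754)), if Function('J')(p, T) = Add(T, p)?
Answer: 3161080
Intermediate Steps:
Add(Function('J')(-1380, 706), Mul(-1, -3161754)) = Add(Add(706, -1380), Mul(-1, -3161754)) = Add(-674, 3161754) = 3161080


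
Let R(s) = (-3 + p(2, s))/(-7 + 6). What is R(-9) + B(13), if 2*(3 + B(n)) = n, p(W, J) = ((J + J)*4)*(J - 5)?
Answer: -2003/2 ≈ -1001.5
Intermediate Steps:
p(W, J) = 8*J*(-5 + J) (p(W, J) = ((2*J)*4)*(-5 + J) = (8*J)*(-5 + J) = 8*J*(-5 + J))
R(s) = 3 - 8*s*(-5 + s) (R(s) = (-3 + 8*s*(-5 + s))/(-7 + 6) = (-3 + 8*s*(-5 + s))/(-1) = (-3 + 8*s*(-5 + s))*(-1) = 3 - 8*s*(-5 + s))
B(n) = -3 + n/2
R(-9) + B(13) = (3 - 8*(-9)*(-5 - 9)) + (-3 + (1/2)*13) = (3 - 8*(-9)*(-14)) + (-3 + 13/2) = (3 - 1008) + 7/2 = -1005 + 7/2 = -2003/2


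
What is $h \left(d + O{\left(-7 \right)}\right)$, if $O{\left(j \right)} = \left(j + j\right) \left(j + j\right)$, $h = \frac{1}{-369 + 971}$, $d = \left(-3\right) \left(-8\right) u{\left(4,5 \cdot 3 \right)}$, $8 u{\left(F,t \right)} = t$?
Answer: $\frac{241}{602} \approx 0.40033$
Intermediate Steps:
$u{\left(F,t \right)} = \frac{t}{8}$
$d = 45$ ($d = \left(-3\right) \left(-8\right) \frac{5 \cdot 3}{8} = 24 \cdot \frac{1}{8} \cdot 15 = 24 \cdot \frac{15}{8} = 45$)
$h = \frac{1}{602} \approx 0.0016611$
$O{\left(j \right)} = 4 j^{2}$ ($O{\left(j \right)} = 2 j 2 j = 4 j^{2}$)
$h \left(d + O{\left(-7 \right)}\right) = \frac{45 + 4 \left(-7\right)^{2}}{602} = \frac{45 + 4 \cdot 49}{602} = \frac{45 + 196}{602} = \frac{1}{602} \cdot 241 = \frac{241}{602}$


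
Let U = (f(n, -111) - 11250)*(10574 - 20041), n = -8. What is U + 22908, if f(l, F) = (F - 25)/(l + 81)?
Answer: 7777733546/73 ≈ 1.0654e+8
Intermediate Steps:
f(l, F) = (-25 + F)/(81 + l)
U = 7776061262/73 (U = ((-25 - 111)/(81 - 8) - 11250)*(10574 - 20041) = (-136/73 - 11250)*(-9467) = -821386/73*(-9467) = 7776061262/73 ≈ 1.0652e+8)
U + 22908 = 7776061262/73 + 22908 = 7777733546/73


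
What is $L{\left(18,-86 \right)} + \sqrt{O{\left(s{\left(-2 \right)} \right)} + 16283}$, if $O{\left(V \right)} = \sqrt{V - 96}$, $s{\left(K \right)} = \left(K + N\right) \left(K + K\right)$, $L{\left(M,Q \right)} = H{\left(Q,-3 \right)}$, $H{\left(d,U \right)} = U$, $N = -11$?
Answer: $-3 + \sqrt{16283 + 2 i \sqrt{11}} \approx 124.6 + 0.025991 i$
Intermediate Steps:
$L{\left(M,Q \right)} = -3$
$s{\left(K \right)} = 2 K \left(-11 + K\right)$ ($s{\left(K \right)} = \left(K - 11\right) \left(K + K\right) = \left(-11 + K\right) 2 K = 2 K \left(-11 + K\right)$)
$O{\left(V \right)} = \sqrt{-96 + V}$
$L{\left(18,-86 \right)} + \sqrt{O{\left(s{\left(-2 \right)} \right)} + 16283} = -3 + \sqrt{\sqrt{-96 + 2 \left(-2\right) \left(-11 - 2\right)} + 16283} = -3 + \sqrt{\sqrt{-96 + 2 \left(-2\right) \left(-13\right)} + 16283} = -3 + \sqrt{\sqrt{-96 + 52} + 16283} = -3 + \sqrt{\sqrt{-44} + 16283} = -3 + \sqrt{2 i \sqrt{11} + 16283} = -3 + \sqrt{16283 + 2 i \sqrt{11}}$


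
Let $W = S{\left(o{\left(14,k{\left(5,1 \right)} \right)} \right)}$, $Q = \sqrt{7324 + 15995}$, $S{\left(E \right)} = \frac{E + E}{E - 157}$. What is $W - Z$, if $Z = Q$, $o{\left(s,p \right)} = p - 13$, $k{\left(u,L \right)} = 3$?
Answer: $\frac{20}{167} - 3 \sqrt{2591} \approx -152.59$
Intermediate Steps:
$o{\left(s,p \right)} = -13 + p$
$S{\left(E \right)} = \frac{2 E}{-157 + E}$
$Q = 3 \sqrt{2591}$ ($Q = \sqrt{23319} = 3 \sqrt{2591} \approx 152.71$)
$W = \frac{20}{167}$ ($W = \frac{2 \left(-13 + 3\right)}{-157 + \left(-13 + 3\right)} = 2 \left(-10\right) \frac{1}{-157 - 10} = 2 \left(-10\right) \frac{1}{-167} = 2 \left(-10\right) \left(- \frac{1}{167}\right) = \frac{20}{167} \approx 0.11976$)
$Z = 3 \sqrt{2591} \approx 152.71$
$W - Z = \frac{20}{167} - 3 \sqrt{2591}$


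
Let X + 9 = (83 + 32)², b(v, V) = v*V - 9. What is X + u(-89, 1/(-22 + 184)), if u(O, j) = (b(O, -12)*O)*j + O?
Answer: 677441/54 ≈ 12545.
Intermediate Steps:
b(v, V) = -9 + V*v (b(v, V) = V*v - 9 = -9 + V*v)
u(O, j) = O + O*j*(-9 - 12*O) (u(O, j) = ((-9 - 12*O)*O)*j + O = (O*(-9 - 12*O))*j + O = O*j*(-9 - 12*O) + O = O + O*j*(-9 - 12*O))
X = 13216 (X = -9 + (83 + 32)² = -9 + 115² = -9 + 13225 = 13216)
X + u(-89, 1/(-22 + 184)) = 13216 - 89*(1 - 9/(-22 + 184) - 12*(-89)/(-22 + 184)) = 13216 - 89*(1 - 9/162 - 12*(-89)/162) = 13216 - 89*(1 - 9*1/162 - 12*(-89)*1/162) = 13216 - 89*(1 - 1/18 + 178/27) = 13216 - 89*407/54 = 13216 - 36223/54 = 677441/54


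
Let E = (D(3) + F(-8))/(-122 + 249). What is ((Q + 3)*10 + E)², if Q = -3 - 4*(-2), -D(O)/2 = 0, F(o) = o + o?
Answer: 102900736/16129 ≈ 6379.9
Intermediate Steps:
F(o) = 2*o
D(O) = 0 (D(O) = -2*0 = 0)
Q = 5 (Q = -3 + 8 = 5)
E = -16/127 (E = (0 + 2*(-8))/(-122 + 249) = (0 - 16)/127 = -16*1/127 = -16/127 ≈ -0.12598)
((Q + 3)*10 + E)² = ((5 + 3)*10 - 16/127)² = (8*10 - 16/127)² = (80 - 16/127)² = (10144/127)² = 102900736/16129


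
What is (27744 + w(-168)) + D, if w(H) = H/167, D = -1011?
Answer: 4464243/167 ≈ 26732.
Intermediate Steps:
w(H) = H/167 (w(H) = H*(1/167) = H/167)
(27744 + w(-168)) + D = (27744 + (1/167)*(-168)) - 1011 = (27744 - 168/167) - 1011 = 4633080/167 - 1011 = 4464243/167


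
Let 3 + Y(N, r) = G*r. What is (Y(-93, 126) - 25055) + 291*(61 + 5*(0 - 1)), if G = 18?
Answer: -6494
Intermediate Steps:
Y(N, r) = -3 + 18*r
(Y(-93, 126) - 25055) + 291*(61 + 5*(0 - 1)) = ((-3 + 18*126) - 25055) + 291*(61 + 5*(0 - 1)) = ((-3 + 2268) - 25055) + 291*(61 + 5*(-1)) = (2265 - 25055) + 291*(61 - 5) = -22790 + 291*56 = -22790 + 16296 = -6494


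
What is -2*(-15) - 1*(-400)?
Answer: 430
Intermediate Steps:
-2*(-15) - 1*(-400) = 30 + 400 = 430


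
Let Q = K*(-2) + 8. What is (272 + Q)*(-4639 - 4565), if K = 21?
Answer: -2190552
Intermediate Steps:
Q = -34 (Q = 21*(-2) + 8 = -42 + 8 = -34)
(272 + Q)*(-4639 - 4565) = (272 - 34)*(-4639 - 4565) = 238*(-9204) = -2190552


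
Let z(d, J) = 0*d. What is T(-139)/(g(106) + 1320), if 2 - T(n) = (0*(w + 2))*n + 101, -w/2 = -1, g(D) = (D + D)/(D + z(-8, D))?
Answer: -99/1322 ≈ -0.074887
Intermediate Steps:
z(d, J) = 0
g(D) = 2 (g(D) = (D + D)/(D + 0) = (2*D)/D = 2)
w = 2 (w = -2*(-1) = 2)
T(n) = -99 (T(n) = 2 - ((0*(2 + 2))*n + 101) = 2 - ((0*4)*n + 101) = 2 - (0*n + 101) = 2 - (0 + 101) = 2 - 1*101 = 2 - 101 = -99)
T(-139)/(g(106) + 1320) = -99/(2 + 1320) = -99/1322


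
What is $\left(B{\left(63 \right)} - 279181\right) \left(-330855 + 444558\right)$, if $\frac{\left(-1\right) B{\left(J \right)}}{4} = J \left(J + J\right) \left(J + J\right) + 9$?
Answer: $-486645315207$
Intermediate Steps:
$B{\left(J \right)} = -36 - 16 J^{3}$ ($B{\left(J \right)} = - 4 \left(J \left(J + J\right) \left(J + J\right) + 9\right) = - 4 \left(J 2 J 2 J + 9\right) = - 4 \left(J 4 J^{2} + 9\right) = - 4 \left(4 J^{3} + 9\right) = - 4 \left(9 + 4 J^{3}\right) = -36 - 16 J^{3}$)
$\left(B{\left(63 \right)} - 279181\right) \left(-330855 + 444558\right) = \left(\left(-36 - 16 \cdot 63^{3}\right) - 279181\right) \left(-330855 + 444558\right) = \left(\left(-36 - 4000752\right) - 279181\right) 113703 = \left(-4000788 - 279181\right) 113703 = \left(-4279969\right) 113703 = -486645315207$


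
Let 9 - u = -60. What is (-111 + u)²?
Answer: 1764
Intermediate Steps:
u = 69 (u = 9 - 1*(-60) = 9 + 60 = 69)
(-111 + u)² = (-111 + 69)² = (-42)² = 1764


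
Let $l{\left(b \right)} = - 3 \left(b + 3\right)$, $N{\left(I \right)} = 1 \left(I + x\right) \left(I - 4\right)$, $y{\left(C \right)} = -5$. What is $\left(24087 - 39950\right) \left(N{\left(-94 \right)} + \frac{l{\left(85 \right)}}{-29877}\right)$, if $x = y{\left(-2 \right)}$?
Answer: $- \frac{1532719640078}{9959} \approx -1.539 \cdot 10^{8}$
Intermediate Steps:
$x = -5$
$N{\left(I \right)} = \left(-5 + I\right) \left(-4 + I\right)$ ($N{\left(I \right)} = 1 \left(I - 5\right) \left(I - 4\right) = 1 \left(-5 + I\right) \left(-4 + I\right) = \left(-5 + I\right) \left(-4 + I\right)$)
$l{\left(b \right)} = -9 - 3 b$ ($l{\left(b \right)} = - 3 \left(3 + b\right) = -9 - 3 b$)
$\left(24087 - 39950\right) \left(N{\left(-94 \right)} + \frac{l{\left(85 \right)}}{-29877}\right) = \left(24087 - 39950\right) \left(\left(20 + \left(-94\right)^{2} - -846\right) + \frac{-9 - 255}{-29877}\right) = - 15863 \left(\left(20 + 8836 + 846\right) + \left(-9 - 255\right) \left(- \frac{1}{29877}\right)\right) = - 15863 \left(9702 - - \frac{88}{9959}\right) = - 15863 \left(9702 + \frac{88}{9959}\right) = \left(-15863\right) \frac{96622306}{9959} = - \frac{1532719640078}{9959}$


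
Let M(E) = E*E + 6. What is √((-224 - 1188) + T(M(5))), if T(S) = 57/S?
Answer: I*√1355165/31 ≈ 37.552*I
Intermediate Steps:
M(E) = 6 + E² (M(E) = E² + 6 = 6 + E²)
√((-224 - 1188) + T(M(5))) = √((-224 - 1188) + 57/(6 + 5²)) = √(-1412 + 57/(6 + 25)) = √(-1412 + 57/31) = √(-43715/31) = I*√1355165/31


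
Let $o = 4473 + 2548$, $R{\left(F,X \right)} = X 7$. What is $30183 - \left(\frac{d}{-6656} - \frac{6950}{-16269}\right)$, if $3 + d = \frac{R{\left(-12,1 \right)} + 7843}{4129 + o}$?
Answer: $\frac{1423525746754}{47163831} \approx 30183.0$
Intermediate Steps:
$R{\left(F,X \right)} = 7 X$
$o = 7021$
$d = - \frac{512}{223}$ ($d = -3 + \frac{7 \cdot 1 + 7843}{4129 + 7021} = -3 + \frac{7 + 7843}{11150} = -3 + 7850 \cdot \frac{1}{11150} = -3 + \frac{157}{223} = - \frac{512}{223} \approx -2.296$)
$30183 - \left(\frac{d}{-6656} - \frac{6950}{-16269}\right) = 30183 - \left(- \frac{512}{223 \left(-6656\right)} - \frac{6950}{-16269}\right) = 30183 - \left(\left(- \frac{512}{223}\right) \left(- \frac{1}{6656}\right) - - \frac{6950}{16269}\right) = 30183 - \left(\frac{1}{2899} + \frac{6950}{16269}\right) = 30183 - \frac{20164319}{47163831} = \frac{1423525746754}{47163831}$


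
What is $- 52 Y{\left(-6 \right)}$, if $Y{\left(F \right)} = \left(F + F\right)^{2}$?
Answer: $-7488$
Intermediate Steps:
$Y{\left(F \right)} = 4 F^{2}$ ($Y{\left(F \right)} = \left(2 F\right)^{2} = 4 F^{2}$)
$- 52 Y{\left(-6 \right)} = - 52 \cdot 4 \left(-6\right)^{2} = - 52 \cdot 4 \cdot 36 = \left(-52\right) 144 = -7488$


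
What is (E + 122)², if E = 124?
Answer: 60516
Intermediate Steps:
(E + 122)² = (124 + 122)² = 246² = 60516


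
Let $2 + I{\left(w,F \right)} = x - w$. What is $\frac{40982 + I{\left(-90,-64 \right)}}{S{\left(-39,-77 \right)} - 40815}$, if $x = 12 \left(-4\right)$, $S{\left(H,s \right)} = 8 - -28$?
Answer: $- \frac{4558}{4531} \approx -1.006$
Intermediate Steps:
$S{\left(H,s \right)} = 36$ ($S{\left(H,s \right)} = 8 + 28 = 36$)
$x = -48$
$I{\left(w,F \right)} = -50 - w$ ($I{\left(w,F \right)} = -2 - \left(48 + w\right) = -50 - w$)
$\frac{40982 + I{\left(-90,-64 \right)}}{S{\left(-39,-77 \right)} - 40815} = \frac{40982 - -40}{36 - 40815} = \frac{40982 + \left(-50 + 90\right)}{-40779} = \left(40982 + 40\right) \left(- \frac{1}{40779}\right) = 41022 \left(- \frac{1}{40779}\right) = - \frac{4558}{4531}$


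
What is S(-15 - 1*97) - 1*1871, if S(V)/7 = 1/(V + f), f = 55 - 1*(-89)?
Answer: -59865/32 ≈ -1870.8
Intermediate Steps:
f = 144 (f = 55 + 89 = 144)
S(V) = 7/(144 + V) (S(V) = 7/(V + 144) = 7/(144 + V))
S(-15 - 1*97) - 1*1871 = 7/(144 + (-15 - 1*97)) - 1*1871 = 7/(144 + (-15 - 97)) - 1871 = 7/(144 - 112) - 1871 = 7/32 - 1871 = -59865/32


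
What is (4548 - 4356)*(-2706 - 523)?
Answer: -619968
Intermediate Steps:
(4548 - 4356)*(-2706 - 523) = 192*(-3229) = -619968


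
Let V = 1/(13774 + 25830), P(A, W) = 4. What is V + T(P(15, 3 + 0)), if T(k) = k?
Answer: 158417/39604 ≈ 4.0000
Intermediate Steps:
V = 1/39604 ≈ 2.5250e-5
V + T(P(15, 3 + 0)) = 1/39604 + 4 = 158417/39604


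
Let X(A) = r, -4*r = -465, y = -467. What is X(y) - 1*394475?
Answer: -1577435/4 ≈ -3.9436e+5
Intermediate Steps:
r = 465/4 (r = -¼*(-465) = 465/4 ≈ 116.25)
X(A) = 465/4
X(y) - 1*394475 = 465/4 - 1*394475 = 465/4 - 394475 = -1577435/4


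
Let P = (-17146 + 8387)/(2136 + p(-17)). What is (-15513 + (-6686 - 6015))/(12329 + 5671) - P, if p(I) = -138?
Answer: 2813623/999000 ≈ 2.8164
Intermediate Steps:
P = -8759/1998 (P = (-17146 + 8387)/(2136 - 138) = -8759/1998 ≈ -4.3839)
(-15513 + (-6686 - 6015))/(12329 + 5671) - P = (-15513 + (-6686 - 6015))/(12329 + 5671) - 1*(-8759/1998) = (-15513 - 12701)/18000 + 8759/1998 = -28214*1/18000 + 8759/1998 = -14107/9000 + 8759/1998 = 2813623/999000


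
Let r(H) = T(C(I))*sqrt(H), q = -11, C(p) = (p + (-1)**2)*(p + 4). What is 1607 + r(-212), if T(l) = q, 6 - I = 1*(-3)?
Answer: 1607 - 22*I*sqrt(53) ≈ 1607.0 - 160.16*I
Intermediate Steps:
I = 9 (I = 6 - (-3) = 6 - 1*(-3) = 6 + 3 = 9)
C(p) = (1 + p)*(4 + p) (C(p) = (p + 1)*(4 + p) = (1 + p)*(4 + p))
T(l) = -11
r(H) = -11*sqrt(H)
1607 + r(-212) = 1607 - 22*I*sqrt(53)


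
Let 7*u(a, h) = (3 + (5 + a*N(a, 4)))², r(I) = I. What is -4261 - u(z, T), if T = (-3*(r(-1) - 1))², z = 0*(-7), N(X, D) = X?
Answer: -29891/7 ≈ -4270.1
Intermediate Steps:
z = 0
T = 36 (T = (-3*(-1 - 1))² = (-3*(-2))² = 6² = 36)
u(a, h) = (8 + a²)²/7 (u(a, h) = (3 + (5 + a*a))²/7 = (3 + (5 + a²))²/7 = (8 + a²)²/7)
-4261 - u(z, T) = -4261 - (8 + 0²)²/7 = -4261 - (8 + 0)²/7 = -4261 - 8²/7 = -4261 - 64/7 = -29891/7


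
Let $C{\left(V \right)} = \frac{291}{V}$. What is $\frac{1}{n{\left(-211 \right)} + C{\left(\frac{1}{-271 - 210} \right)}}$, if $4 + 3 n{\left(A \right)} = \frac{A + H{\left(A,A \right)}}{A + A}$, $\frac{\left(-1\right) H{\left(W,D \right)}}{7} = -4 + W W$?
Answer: $- \frac{633}{88446572} \approx -7.1569 \cdot 10^{-6}$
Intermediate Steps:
$H{\left(W,D \right)} = 28 - 7 W^{2}$ ($H{\left(W,D \right)} = - 7 \left(-4 + W W\right) = - 7 \left(-4 + W^{2}\right) = 28 - 7 W^{2}$)
$n{\left(A \right)} = - \frac{4}{3} + \frac{28 + A - 7 A^{2}}{6 A}$ ($n{\left(A \right)} = - \frac{4}{3} + \frac{\left(A - \left(-28 + 7 A^{2}\right)\right) \frac{1}{A + A}}{3} = - \frac{4}{3} + \frac{\left(28 + A - 7 A^{2}\right) \frac{1}{2 A}}{3} = - \frac{4}{3} + \frac{\frac{1}{2} \frac{1}{A} \left(28 + A - 7 A^{2}\right)}{3} = - \frac{4}{3} + \frac{28 + A - 7 A^{2}}{6 A}$)
$\frac{1}{n{\left(-211 \right)} + C{\left(\frac{1}{-271 - 210} \right)}} = \frac{1}{\frac{7 \left(4 - -211 - \left(-211\right)^{2}\right)}{6 \left(-211\right)} + \frac{291}{\frac{1}{-271 - 210}}} = \frac{1}{\frac{7}{6} \left(- \frac{1}{211}\right) \left(4 + 211 - 44521\right) + \frac{291}{\frac{1}{-481}}} = \frac{1}{\frac{7}{6} \left(- \frac{1}{211}\right) \left(4 + 211 - 44521\right) + \frac{291}{- \frac{1}{481}}} = \frac{1}{\frac{7}{6} \left(- \frac{1}{211}\right) \left(-44306\right) + 291 \left(-481\right)} = \frac{1}{\frac{155071}{633} - 139971} = \frac{1}{- \frac{88446572}{633}} = - \frac{633}{88446572}$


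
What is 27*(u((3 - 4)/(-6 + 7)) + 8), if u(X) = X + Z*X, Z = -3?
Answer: 270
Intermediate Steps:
u(X) = -2*X (u(X) = X - 3*X = -2*X)
27*(u((3 - 4)/(-6 + 7)) + 8) = 27*(-2*(3 - 4)/(-6 + 7) + 8) = 27*(-(-2)/1 + 8) = 27*(-(-2) + 8) = 27*(-2*(-1) + 8) = 27*(2 + 8) = 27*10 = 270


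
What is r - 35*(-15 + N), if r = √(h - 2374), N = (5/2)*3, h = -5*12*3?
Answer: 525/2 + I*√2554 ≈ 262.5 + 50.537*I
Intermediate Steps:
h = -180 (h = -60*3 = -180)
N = 15/2 (N = (5*(½))*3 = (5/2)*3 = 15/2 ≈ 7.5000)
r = I*√2554 (r = √(-180 - 2374) = √(-2554) = I*√2554 ≈ 50.537*I)
r - 35*(-15 + N) = I*√2554 - 35*(-15 + 15/2) = I*√2554 - 35*(-15/2) = I*√2554 + 525/2 = 525/2 + I*√2554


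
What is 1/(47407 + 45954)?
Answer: 1/93361 ≈ 1.0711e-5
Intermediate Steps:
1/(47407 + 45954) = 1/93361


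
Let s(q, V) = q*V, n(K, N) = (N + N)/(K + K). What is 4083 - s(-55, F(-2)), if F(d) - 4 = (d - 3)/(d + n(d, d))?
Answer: 4578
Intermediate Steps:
n(K, N) = N/K (n(K, N) = (2*N)/((2*K)) = (2*N)*(1/(2*K)) = N/K)
F(d) = 4 + (-3 + d)/(1 + d) (F(d) = 4 + (d - 3)/(d + d/d) = 4 + (-3 + d)/(d + 1) = 4 + (-3 + d)/(1 + d))
s(q, V) = V*q
4083 - s(-55, F(-2)) = 4083 - (1 + 5*(-2))/(1 - 2)*(-55) = 4083 - (1 - 10)/(-1)*(-55) = 4083 - (-1*(-9))*(-55) = 4083 - 9*(-55) = 4083 - 1*(-495) = 4083 + 495 = 4578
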